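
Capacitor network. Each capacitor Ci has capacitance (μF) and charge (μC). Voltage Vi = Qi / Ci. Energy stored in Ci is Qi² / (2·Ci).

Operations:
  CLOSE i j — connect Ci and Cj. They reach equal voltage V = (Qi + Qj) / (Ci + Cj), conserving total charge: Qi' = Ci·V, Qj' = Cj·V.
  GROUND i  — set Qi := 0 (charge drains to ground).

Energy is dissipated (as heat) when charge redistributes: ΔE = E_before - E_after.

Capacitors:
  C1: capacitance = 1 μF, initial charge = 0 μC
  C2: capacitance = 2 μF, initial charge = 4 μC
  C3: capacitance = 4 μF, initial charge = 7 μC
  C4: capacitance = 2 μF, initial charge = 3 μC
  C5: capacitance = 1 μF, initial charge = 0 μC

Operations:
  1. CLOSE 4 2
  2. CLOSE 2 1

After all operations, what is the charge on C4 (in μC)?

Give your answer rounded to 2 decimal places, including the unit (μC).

Answer: 3.50 μC

Derivation:
Initial: C1(1μF, Q=0μC, V=0.00V), C2(2μF, Q=4μC, V=2.00V), C3(4μF, Q=7μC, V=1.75V), C4(2μF, Q=3μC, V=1.50V), C5(1μF, Q=0μC, V=0.00V)
Op 1: CLOSE 4-2: Q_total=7.00, C_total=4.00, V=1.75; Q4=3.50, Q2=3.50; dissipated=0.125
Op 2: CLOSE 2-1: Q_total=3.50, C_total=3.00, V=1.17; Q2=2.33, Q1=1.17; dissipated=1.021
Final charges: Q1=1.17, Q2=2.33, Q3=7.00, Q4=3.50, Q5=0.00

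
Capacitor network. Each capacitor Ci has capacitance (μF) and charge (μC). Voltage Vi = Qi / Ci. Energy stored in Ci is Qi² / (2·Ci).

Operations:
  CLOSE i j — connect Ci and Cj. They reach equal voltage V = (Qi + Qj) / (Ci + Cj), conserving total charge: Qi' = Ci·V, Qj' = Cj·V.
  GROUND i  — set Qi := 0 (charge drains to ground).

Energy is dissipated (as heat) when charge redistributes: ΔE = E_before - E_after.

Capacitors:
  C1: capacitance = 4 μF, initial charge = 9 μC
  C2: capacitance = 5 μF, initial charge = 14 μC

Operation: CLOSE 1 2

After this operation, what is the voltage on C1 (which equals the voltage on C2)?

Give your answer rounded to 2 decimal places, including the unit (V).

Initial: C1(4μF, Q=9μC, V=2.25V), C2(5μF, Q=14μC, V=2.80V)
Op 1: CLOSE 1-2: Q_total=23.00, C_total=9.00, V=2.56; Q1=10.22, Q2=12.78; dissipated=0.336

Answer: 2.56 V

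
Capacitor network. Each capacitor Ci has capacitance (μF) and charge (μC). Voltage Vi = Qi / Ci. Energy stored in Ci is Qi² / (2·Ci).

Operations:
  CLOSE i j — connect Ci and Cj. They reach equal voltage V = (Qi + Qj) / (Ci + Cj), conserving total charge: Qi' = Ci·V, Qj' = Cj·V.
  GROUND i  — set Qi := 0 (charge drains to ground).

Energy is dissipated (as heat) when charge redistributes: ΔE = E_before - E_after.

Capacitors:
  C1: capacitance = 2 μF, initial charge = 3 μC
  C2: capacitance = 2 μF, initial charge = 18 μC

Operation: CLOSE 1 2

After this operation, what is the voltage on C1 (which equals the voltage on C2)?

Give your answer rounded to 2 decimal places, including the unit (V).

Initial: C1(2μF, Q=3μC, V=1.50V), C2(2μF, Q=18μC, V=9.00V)
Op 1: CLOSE 1-2: Q_total=21.00, C_total=4.00, V=5.25; Q1=10.50, Q2=10.50; dissipated=28.125

Answer: 5.25 V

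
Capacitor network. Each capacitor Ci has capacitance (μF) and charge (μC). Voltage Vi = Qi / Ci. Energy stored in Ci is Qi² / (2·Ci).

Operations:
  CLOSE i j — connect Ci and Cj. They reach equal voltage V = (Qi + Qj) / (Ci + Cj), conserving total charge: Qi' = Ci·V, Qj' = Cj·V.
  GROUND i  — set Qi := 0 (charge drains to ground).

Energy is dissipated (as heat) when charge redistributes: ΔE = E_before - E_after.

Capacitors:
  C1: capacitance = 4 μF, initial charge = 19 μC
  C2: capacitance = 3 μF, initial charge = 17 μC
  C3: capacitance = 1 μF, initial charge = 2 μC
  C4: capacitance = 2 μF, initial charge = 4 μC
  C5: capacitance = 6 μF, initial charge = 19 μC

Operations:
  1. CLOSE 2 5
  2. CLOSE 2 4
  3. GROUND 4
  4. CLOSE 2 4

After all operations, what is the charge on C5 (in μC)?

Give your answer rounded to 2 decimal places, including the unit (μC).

Answer: 24.00 μC

Derivation:
Initial: C1(4μF, Q=19μC, V=4.75V), C2(3μF, Q=17μC, V=5.67V), C3(1μF, Q=2μC, V=2.00V), C4(2μF, Q=4μC, V=2.00V), C5(6μF, Q=19μC, V=3.17V)
Op 1: CLOSE 2-5: Q_total=36.00, C_total=9.00, V=4.00; Q2=12.00, Q5=24.00; dissipated=6.250
Op 2: CLOSE 2-4: Q_total=16.00, C_total=5.00, V=3.20; Q2=9.60, Q4=6.40; dissipated=2.400
Op 3: GROUND 4: Q4=0; energy lost=10.240
Op 4: CLOSE 2-4: Q_total=9.60, C_total=5.00, V=1.92; Q2=5.76, Q4=3.84; dissipated=6.144
Final charges: Q1=19.00, Q2=5.76, Q3=2.00, Q4=3.84, Q5=24.00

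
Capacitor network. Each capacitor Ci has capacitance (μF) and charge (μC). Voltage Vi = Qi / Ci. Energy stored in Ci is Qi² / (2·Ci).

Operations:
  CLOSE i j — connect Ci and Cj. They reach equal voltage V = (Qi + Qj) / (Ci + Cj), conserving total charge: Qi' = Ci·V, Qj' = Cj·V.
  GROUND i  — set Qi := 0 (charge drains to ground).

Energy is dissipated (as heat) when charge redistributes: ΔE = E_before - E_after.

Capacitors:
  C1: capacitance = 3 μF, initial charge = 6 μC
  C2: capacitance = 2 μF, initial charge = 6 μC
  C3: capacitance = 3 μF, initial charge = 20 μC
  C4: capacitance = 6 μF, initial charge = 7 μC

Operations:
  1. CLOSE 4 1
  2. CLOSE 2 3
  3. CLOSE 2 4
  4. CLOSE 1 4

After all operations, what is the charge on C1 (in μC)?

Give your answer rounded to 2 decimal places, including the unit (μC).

Initial: C1(3μF, Q=6μC, V=2.00V), C2(2μF, Q=6μC, V=3.00V), C3(3μF, Q=20μC, V=6.67V), C4(6μF, Q=7μC, V=1.17V)
Op 1: CLOSE 4-1: Q_total=13.00, C_total=9.00, V=1.44; Q4=8.67, Q1=4.33; dissipated=0.694
Op 2: CLOSE 2-3: Q_total=26.00, C_total=5.00, V=5.20; Q2=10.40, Q3=15.60; dissipated=8.067
Op 3: CLOSE 2-4: Q_total=19.07, C_total=8.00, V=2.38; Q2=4.77, Q4=14.30; dissipated=10.578
Op 4: CLOSE 1-4: Q_total=18.63, C_total=9.00, V=2.07; Q1=6.21, Q4=12.42; dissipated=0.882
Final charges: Q1=6.21, Q2=4.77, Q3=15.60, Q4=12.42

Answer: 6.21 μC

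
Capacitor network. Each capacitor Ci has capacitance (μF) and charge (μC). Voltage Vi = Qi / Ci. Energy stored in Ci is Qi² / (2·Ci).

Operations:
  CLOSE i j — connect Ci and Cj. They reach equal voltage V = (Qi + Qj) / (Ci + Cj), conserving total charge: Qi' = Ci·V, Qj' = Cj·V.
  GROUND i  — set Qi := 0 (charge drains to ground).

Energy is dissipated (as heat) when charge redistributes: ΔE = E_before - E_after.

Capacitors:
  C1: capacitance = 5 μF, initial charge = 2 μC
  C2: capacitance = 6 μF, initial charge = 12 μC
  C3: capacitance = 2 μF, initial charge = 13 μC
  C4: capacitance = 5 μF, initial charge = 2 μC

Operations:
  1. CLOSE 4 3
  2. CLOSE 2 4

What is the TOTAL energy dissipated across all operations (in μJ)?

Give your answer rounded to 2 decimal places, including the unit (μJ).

Answer: 26.61 μJ

Derivation:
Initial: C1(5μF, Q=2μC, V=0.40V), C2(6μF, Q=12μC, V=2.00V), C3(2μF, Q=13μC, V=6.50V), C4(5μF, Q=2μC, V=0.40V)
Op 1: CLOSE 4-3: Q_total=15.00, C_total=7.00, V=2.14; Q4=10.71, Q3=4.29; dissipated=26.579
Op 2: CLOSE 2-4: Q_total=22.71, C_total=11.00, V=2.06; Q2=12.39, Q4=10.32; dissipated=0.028
Total dissipated: 26.606 μJ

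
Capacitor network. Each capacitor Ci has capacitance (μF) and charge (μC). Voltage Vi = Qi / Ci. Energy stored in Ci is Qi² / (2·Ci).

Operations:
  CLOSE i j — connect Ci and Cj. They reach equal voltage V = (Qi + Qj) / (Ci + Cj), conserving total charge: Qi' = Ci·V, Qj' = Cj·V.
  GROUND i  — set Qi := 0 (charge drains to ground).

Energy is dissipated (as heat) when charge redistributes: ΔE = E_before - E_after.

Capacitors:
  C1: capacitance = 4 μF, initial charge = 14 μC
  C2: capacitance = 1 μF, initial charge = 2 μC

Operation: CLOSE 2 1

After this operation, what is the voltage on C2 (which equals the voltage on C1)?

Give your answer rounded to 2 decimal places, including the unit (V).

Initial: C1(4μF, Q=14μC, V=3.50V), C2(1μF, Q=2μC, V=2.00V)
Op 1: CLOSE 2-1: Q_total=16.00, C_total=5.00, V=3.20; Q2=3.20, Q1=12.80; dissipated=0.900

Answer: 3.20 V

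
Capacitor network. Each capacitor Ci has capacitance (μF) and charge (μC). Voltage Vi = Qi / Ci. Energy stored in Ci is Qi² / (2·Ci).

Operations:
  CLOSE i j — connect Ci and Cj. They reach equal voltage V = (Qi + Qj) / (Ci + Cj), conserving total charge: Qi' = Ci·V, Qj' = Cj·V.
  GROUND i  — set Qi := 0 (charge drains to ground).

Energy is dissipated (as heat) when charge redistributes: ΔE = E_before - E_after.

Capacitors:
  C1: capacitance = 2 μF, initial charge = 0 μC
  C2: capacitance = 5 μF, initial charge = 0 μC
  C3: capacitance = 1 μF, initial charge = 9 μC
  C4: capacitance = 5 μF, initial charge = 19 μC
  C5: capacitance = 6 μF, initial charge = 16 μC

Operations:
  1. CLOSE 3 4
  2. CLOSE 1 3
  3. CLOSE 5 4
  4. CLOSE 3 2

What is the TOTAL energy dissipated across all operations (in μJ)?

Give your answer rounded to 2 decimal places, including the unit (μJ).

Answer: 24.99 μJ

Derivation:
Initial: C1(2μF, Q=0μC, V=0.00V), C2(5μF, Q=0μC, V=0.00V), C3(1μF, Q=9μC, V=9.00V), C4(5μF, Q=19μC, V=3.80V), C5(6μF, Q=16μC, V=2.67V)
Op 1: CLOSE 3-4: Q_total=28.00, C_total=6.00, V=4.67; Q3=4.67, Q4=23.33; dissipated=11.267
Op 2: CLOSE 1-3: Q_total=4.67, C_total=3.00, V=1.56; Q1=3.11, Q3=1.56; dissipated=7.259
Op 3: CLOSE 5-4: Q_total=39.33, C_total=11.00, V=3.58; Q5=21.45, Q4=17.88; dissipated=5.455
Op 4: CLOSE 3-2: Q_total=1.56, C_total=6.00, V=0.26; Q3=0.26, Q2=1.30; dissipated=1.008
Total dissipated: 24.989 μJ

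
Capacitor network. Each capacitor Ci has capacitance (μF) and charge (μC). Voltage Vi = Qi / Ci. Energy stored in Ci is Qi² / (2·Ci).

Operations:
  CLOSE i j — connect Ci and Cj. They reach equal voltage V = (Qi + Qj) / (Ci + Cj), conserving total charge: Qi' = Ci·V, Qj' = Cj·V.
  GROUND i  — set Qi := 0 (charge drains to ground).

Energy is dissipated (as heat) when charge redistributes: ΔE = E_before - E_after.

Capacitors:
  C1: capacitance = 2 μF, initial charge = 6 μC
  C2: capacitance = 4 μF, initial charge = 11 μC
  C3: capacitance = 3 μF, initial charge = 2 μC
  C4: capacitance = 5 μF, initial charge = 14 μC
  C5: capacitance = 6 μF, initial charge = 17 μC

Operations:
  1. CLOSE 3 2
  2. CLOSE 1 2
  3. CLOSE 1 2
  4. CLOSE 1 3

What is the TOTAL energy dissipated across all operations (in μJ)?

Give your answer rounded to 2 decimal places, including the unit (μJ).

Initial: C1(2μF, Q=6μC, V=3.00V), C2(4μF, Q=11μC, V=2.75V), C3(3μF, Q=2μC, V=0.67V), C4(5μF, Q=14μC, V=2.80V), C5(6μF, Q=17μC, V=2.83V)
Op 1: CLOSE 3-2: Q_total=13.00, C_total=7.00, V=1.86; Q3=5.57, Q2=7.43; dissipated=3.720
Op 2: CLOSE 1-2: Q_total=13.43, C_total=6.00, V=2.24; Q1=4.48, Q2=8.95; dissipated=0.871
Op 3: CLOSE 1-2: Q_total=13.43, C_total=6.00, V=2.24; Q1=4.48, Q2=8.95; dissipated=0.000
Op 4: CLOSE 1-3: Q_total=10.05, C_total=5.00, V=2.01; Q1=4.02, Q3=6.03; dissipated=0.087
Total dissipated: 4.678 μJ

Answer: 4.68 μJ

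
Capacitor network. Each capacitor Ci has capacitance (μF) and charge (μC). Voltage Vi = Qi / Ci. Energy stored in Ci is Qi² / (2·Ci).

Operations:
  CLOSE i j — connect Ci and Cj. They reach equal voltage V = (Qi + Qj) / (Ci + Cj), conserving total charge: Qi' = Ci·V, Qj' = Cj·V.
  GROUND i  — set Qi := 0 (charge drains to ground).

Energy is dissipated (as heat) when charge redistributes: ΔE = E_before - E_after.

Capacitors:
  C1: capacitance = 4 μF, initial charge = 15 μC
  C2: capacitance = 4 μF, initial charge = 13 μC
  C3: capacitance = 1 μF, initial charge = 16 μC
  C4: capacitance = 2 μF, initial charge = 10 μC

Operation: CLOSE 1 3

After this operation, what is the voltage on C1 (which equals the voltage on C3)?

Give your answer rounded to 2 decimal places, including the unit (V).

Answer: 6.20 V

Derivation:
Initial: C1(4μF, Q=15μC, V=3.75V), C2(4μF, Q=13μC, V=3.25V), C3(1μF, Q=16μC, V=16.00V), C4(2μF, Q=10μC, V=5.00V)
Op 1: CLOSE 1-3: Q_total=31.00, C_total=5.00, V=6.20; Q1=24.80, Q3=6.20; dissipated=60.025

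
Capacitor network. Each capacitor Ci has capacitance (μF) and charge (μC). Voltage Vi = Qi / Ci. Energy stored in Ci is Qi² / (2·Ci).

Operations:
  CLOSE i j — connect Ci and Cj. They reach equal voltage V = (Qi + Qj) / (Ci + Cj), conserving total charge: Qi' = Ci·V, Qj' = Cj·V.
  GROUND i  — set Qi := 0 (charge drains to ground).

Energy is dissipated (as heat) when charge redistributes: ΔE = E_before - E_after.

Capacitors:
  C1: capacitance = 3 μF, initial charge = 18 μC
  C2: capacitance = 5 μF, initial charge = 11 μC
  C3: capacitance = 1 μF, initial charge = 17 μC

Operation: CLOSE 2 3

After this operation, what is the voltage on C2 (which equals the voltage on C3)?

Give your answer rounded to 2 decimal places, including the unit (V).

Answer: 4.67 V

Derivation:
Initial: C1(3μF, Q=18μC, V=6.00V), C2(5μF, Q=11μC, V=2.20V), C3(1μF, Q=17μC, V=17.00V)
Op 1: CLOSE 2-3: Q_total=28.00, C_total=6.00, V=4.67; Q2=23.33, Q3=4.67; dissipated=91.267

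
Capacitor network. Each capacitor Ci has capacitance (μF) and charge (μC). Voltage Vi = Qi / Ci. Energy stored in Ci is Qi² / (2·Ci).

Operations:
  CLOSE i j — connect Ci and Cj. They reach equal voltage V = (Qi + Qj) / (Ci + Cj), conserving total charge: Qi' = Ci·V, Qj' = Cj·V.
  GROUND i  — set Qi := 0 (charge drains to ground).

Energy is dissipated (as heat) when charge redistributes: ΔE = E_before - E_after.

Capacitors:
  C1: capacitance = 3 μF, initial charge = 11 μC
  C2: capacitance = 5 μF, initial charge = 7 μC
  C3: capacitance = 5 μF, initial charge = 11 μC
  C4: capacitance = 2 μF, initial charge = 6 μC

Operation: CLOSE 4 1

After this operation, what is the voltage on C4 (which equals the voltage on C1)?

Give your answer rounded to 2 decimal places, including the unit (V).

Initial: C1(3μF, Q=11μC, V=3.67V), C2(5μF, Q=7μC, V=1.40V), C3(5μF, Q=11μC, V=2.20V), C4(2μF, Q=6μC, V=3.00V)
Op 1: CLOSE 4-1: Q_total=17.00, C_total=5.00, V=3.40; Q4=6.80, Q1=10.20; dissipated=0.267

Answer: 3.40 V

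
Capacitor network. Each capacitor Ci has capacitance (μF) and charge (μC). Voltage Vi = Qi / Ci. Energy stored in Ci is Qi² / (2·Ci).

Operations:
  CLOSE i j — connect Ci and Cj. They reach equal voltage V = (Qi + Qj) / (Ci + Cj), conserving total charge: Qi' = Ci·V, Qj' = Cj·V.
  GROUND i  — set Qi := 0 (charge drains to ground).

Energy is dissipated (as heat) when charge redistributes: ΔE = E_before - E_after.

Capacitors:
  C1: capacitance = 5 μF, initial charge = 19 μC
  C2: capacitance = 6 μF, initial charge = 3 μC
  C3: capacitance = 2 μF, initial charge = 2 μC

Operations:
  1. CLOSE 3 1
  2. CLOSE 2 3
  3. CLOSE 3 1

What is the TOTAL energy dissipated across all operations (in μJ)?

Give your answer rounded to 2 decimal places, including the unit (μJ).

Answer: 12.80 μJ

Derivation:
Initial: C1(5μF, Q=19μC, V=3.80V), C2(6μF, Q=3μC, V=0.50V), C3(2μF, Q=2μC, V=1.00V)
Op 1: CLOSE 3-1: Q_total=21.00, C_total=7.00, V=3.00; Q3=6.00, Q1=15.00; dissipated=5.600
Op 2: CLOSE 2-3: Q_total=9.00, C_total=8.00, V=1.12; Q2=6.75, Q3=2.25; dissipated=4.688
Op 3: CLOSE 3-1: Q_total=17.25, C_total=7.00, V=2.46; Q3=4.93, Q1=12.32; dissipated=2.511
Total dissipated: 12.799 μJ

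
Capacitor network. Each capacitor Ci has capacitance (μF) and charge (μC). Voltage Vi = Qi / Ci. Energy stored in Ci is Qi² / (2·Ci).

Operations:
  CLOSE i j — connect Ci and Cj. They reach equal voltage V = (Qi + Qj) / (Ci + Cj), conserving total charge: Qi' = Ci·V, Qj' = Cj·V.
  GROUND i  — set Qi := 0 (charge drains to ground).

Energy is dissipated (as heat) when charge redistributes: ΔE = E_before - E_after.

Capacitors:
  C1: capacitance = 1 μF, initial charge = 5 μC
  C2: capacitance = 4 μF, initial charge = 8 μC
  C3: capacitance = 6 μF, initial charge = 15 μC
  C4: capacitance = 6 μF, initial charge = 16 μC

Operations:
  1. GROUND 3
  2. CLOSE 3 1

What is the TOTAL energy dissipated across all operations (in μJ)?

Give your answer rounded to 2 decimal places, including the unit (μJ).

Answer: 29.46 μJ

Derivation:
Initial: C1(1μF, Q=5μC, V=5.00V), C2(4μF, Q=8μC, V=2.00V), C3(6μF, Q=15μC, V=2.50V), C4(6μF, Q=16μC, V=2.67V)
Op 1: GROUND 3: Q3=0; energy lost=18.750
Op 2: CLOSE 3-1: Q_total=5.00, C_total=7.00, V=0.71; Q3=4.29, Q1=0.71; dissipated=10.714
Total dissipated: 29.464 μJ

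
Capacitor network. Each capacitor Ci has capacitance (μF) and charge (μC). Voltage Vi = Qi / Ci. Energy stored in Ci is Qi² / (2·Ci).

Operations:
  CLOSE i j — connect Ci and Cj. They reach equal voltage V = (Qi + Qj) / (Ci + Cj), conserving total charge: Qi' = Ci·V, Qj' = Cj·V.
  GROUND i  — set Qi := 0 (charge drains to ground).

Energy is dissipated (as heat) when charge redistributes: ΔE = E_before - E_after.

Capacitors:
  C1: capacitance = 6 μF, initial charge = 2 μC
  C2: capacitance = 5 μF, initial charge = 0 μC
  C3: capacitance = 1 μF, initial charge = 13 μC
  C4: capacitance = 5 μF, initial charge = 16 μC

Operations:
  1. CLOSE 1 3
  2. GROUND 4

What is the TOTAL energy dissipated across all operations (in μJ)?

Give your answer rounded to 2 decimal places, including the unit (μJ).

Initial: C1(6μF, Q=2μC, V=0.33V), C2(5μF, Q=0μC, V=0.00V), C3(1μF, Q=13μC, V=13.00V), C4(5μF, Q=16μC, V=3.20V)
Op 1: CLOSE 1-3: Q_total=15.00, C_total=7.00, V=2.14; Q1=12.86, Q3=2.14; dissipated=68.762
Op 2: GROUND 4: Q4=0; energy lost=25.600
Total dissipated: 94.362 μJ

Answer: 94.36 μJ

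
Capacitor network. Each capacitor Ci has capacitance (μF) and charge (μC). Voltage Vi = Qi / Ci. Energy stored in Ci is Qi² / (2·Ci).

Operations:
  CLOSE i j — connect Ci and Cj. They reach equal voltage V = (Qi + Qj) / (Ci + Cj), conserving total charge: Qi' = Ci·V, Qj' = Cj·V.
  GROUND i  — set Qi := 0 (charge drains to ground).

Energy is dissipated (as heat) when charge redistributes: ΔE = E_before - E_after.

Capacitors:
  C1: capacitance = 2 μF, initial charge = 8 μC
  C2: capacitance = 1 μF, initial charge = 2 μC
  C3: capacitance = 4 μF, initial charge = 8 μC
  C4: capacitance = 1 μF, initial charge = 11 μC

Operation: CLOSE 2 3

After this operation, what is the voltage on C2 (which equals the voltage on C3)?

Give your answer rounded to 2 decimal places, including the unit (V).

Initial: C1(2μF, Q=8μC, V=4.00V), C2(1μF, Q=2μC, V=2.00V), C3(4μF, Q=8μC, V=2.00V), C4(1μF, Q=11μC, V=11.00V)
Op 1: CLOSE 2-3: Q_total=10.00, C_total=5.00, V=2.00; Q2=2.00, Q3=8.00; dissipated=0.000

Answer: 2.00 V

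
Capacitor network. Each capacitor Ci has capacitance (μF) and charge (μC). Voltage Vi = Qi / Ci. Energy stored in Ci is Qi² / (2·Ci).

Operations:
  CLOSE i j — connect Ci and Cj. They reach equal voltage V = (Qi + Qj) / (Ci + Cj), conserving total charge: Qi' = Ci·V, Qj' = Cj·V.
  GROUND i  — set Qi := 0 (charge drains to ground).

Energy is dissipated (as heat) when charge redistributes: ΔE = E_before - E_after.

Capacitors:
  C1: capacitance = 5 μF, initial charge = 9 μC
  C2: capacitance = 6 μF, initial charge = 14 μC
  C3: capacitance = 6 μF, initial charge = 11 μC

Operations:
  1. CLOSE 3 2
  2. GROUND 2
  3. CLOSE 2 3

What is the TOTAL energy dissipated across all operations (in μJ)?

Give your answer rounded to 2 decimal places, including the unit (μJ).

Answer: 19.91 μJ

Derivation:
Initial: C1(5μF, Q=9μC, V=1.80V), C2(6μF, Q=14μC, V=2.33V), C3(6μF, Q=11μC, V=1.83V)
Op 1: CLOSE 3-2: Q_total=25.00, C_total=12.00, V=2.08; Q3=12.50, Q2=12.50; dissipated=0.375
Op 2: GROUND 2: Q2=0; energy lost=13.021
Op 3: CLOSE 2-3: Q_total=12.50, C_total=12.00, V=1.04; Q2=6.25, Q3=6.25; dissipated=6.510
Total dissipated: 19.906 μJ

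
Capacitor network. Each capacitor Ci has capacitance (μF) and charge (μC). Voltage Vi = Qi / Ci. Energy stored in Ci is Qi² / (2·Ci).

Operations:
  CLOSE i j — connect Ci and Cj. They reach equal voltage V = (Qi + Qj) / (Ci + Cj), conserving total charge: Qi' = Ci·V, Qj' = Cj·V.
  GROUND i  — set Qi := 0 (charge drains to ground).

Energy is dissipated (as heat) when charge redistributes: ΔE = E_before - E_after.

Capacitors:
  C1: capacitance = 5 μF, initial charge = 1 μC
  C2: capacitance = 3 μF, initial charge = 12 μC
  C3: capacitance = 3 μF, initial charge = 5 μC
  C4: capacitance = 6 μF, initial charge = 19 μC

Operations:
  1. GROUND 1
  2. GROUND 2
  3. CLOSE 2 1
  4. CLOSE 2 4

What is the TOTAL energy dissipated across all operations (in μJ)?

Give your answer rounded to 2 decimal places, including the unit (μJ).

Answer: 34.13 μJ

Derivation:
Initial: C1(5μF, Q=1μC, V=0.20V), C2(3μF, Q=12μC, V=4.00V), C3(3μF, Q=5μC, V=1.67V), C4(6μF, Q=19μC, V=3.17V)
Op 1: GROUND 1: Q1=0; energy lost=0.100
Op 2: GROUND 2: Q2=0; energy lost=24.000
Op 3: CLOSE 2-1: Q_total=0.00, C_total=8.00, V=0.00; Q2=0.00, Q1=0.00; dissipated=0.000
Op 4: CLOSE 2-4: Q_total=19.00, C_total=9.00, V=2.11; Q2=6.33, Q4=12.67; dissipated=10.028
Total dissipated: 34.128 μJ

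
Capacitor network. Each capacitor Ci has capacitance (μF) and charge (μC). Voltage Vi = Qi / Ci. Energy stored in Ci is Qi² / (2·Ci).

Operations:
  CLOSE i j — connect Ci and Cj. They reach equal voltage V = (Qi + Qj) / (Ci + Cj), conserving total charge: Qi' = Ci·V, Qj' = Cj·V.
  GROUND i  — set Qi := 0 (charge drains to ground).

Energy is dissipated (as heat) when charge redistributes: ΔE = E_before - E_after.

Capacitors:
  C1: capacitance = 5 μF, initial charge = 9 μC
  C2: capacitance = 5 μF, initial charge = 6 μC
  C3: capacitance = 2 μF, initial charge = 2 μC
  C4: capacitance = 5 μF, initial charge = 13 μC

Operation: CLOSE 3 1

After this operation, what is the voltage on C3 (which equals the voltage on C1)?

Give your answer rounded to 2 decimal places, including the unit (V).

Answer: 1.57 V

Derivation:
Initial: C1(5μF, Q=9μC, V=1.80V), C2(5μF, Q=6μC, V=1.20V), C3(2μF, Q=2μC, V=1.00V), C4(5μF, Q=13μC, V=2.60V)
Op 1: CLOSE 3-1: Q_total=11.00, C_total=7.00, V=1.57; Q3=3.14, Q1=7.86; dissipated=0.457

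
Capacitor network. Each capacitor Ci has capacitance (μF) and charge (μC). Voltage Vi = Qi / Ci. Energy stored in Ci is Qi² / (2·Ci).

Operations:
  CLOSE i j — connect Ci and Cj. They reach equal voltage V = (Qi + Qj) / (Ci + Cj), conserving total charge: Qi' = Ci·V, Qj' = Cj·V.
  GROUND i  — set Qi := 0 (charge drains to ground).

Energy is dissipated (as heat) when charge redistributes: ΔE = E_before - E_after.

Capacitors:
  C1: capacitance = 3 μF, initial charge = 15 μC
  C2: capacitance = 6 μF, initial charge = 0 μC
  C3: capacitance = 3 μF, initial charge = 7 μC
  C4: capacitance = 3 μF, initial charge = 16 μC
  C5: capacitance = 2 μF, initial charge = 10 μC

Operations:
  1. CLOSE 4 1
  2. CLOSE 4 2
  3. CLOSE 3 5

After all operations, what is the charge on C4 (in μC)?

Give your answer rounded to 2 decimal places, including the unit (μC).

Answer: 5.17 μC

Derivation:
Initial: C1(3μF, Q=15μC, V=5.00V), C2(6μF, Q=0μC, V=0.00V), C3(3μF, Q=7μC, V=2.33V), C4(3μF, Q=16μC, V=5.33V), C5(2μF, Q=10μC, V=5.00V)
Op 1: CLOSE 4-1: Q_total=31.00, C_total=6.00, V=5.17; Q4=15.50, Q1=15.50; dissipated=0.083
Op 2: CLOSE 4-2: Q_total=15.50, C_total=9.00, V=1.72; Q4=5.17, Q2=10.33; dissipated=26.694
Op 3: CLOSE 3-5: Q_total=17.00, C_total=5.00, V=3.40; Q3=10.20, Q5=6.80; dissipated=4.267
Final charges: Q1=15.50, Q2=10.33, Q3=10.20, Q4=5.17, Q5=6.80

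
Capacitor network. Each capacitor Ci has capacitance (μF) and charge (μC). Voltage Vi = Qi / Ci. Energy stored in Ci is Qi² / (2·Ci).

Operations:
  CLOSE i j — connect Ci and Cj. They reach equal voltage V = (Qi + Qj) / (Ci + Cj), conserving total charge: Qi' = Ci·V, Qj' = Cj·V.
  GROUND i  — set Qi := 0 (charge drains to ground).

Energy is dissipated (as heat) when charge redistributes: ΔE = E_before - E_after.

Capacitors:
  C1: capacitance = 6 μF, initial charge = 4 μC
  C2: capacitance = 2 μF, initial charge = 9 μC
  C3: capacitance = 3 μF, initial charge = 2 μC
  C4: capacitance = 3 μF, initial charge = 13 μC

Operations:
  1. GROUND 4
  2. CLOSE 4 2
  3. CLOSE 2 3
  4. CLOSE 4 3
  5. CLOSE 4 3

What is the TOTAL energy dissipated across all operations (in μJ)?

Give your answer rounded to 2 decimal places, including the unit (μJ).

Initial: C1(6μF, Q=4μC, V=0.67V), C2(2μF, Q=9μC, V=4.50V), C3(3μF, Q=2μC, V=0.67V), C4(3μF, Q=13μC, V=4.33V)
Op 1: GROUND 4: Q4=0; energy lost=28.167
Op 2: CLOSE 4-2: Q_total=9.00, C_total=5.00, V=1.80; Q4=5.40, Q2=3.60; dissipated=12.150
Op 3: CLOSE 2-3: Q_total=5.60, C_total=5.00, V=1.12; Q2=2.24, Q3=3.36; dissipated=0.771
Op 4: CLOSE 4-3: Q_total=8.76, C_total=6.00, V=1.46; Q4=4.38, Q3=4.38; dissipated=0.347
Op 5: CLOSE 4-3: Q_total=8.76, C_total=6.00, V=1.46; Q4=4.38, Q3=4.38; dissipated=0.000
Total dissipated: 41.434 μJ

Answer: 41.43 μJ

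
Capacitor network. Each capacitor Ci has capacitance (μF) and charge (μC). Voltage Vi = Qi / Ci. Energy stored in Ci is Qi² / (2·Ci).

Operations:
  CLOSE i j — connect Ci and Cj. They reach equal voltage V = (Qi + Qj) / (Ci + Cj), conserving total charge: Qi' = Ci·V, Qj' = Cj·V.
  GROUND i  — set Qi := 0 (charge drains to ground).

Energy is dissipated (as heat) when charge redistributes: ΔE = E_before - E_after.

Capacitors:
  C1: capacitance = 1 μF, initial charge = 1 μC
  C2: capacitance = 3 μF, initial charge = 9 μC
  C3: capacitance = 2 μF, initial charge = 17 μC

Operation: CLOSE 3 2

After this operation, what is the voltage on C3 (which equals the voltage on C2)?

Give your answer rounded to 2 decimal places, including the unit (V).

Answer: 5.20 V

Derivation:
Initial: C1(1μF, Q=1μC, V=1.00V), C2(3μF, Q=9μC, V=3.00V), C3(2μF, Q=17μC, V=8.50V)
Op 1: CLOSE 3-2: Q_total=26.00, C_total=5.00, V=5.20; Q3=10.40, Q2=15.60; dissipated=18.150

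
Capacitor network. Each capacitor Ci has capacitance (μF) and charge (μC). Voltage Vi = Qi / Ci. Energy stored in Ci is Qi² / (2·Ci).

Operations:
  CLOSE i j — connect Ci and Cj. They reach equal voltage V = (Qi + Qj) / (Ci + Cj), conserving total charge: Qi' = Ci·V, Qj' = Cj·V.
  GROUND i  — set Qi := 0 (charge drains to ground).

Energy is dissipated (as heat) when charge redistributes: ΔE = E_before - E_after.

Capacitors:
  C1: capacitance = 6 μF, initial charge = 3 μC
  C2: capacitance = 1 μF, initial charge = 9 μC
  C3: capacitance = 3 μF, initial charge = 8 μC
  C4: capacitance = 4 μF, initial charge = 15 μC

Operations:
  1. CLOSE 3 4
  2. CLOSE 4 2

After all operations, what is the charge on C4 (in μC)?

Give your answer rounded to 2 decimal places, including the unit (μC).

Answer: 17.71 μC

Derivation:
Initial: C1(6μF, Q=3μC, V=0.50V), C2(1μF, Q=9μC, V=9.00V), C3(3μF, Q=8μC, V=2.67V), C4(4μF, Q=15μC, V=3.75V)
Op 1: CLOSE 3-4: Q_total=23.00, C_total=7.00, V=3.29; Q3=9.86, Q4=13.14; dissipated=1.006
Op 2: CLOSE 4-2: Q_total=22.14, C_total=5.00, V=4.43; Q4=17.71, Q2=4.43; dissipated=13.061
Final charges: Q1=3.00, Q2=4.43, Q3=9.86, Q4=17.71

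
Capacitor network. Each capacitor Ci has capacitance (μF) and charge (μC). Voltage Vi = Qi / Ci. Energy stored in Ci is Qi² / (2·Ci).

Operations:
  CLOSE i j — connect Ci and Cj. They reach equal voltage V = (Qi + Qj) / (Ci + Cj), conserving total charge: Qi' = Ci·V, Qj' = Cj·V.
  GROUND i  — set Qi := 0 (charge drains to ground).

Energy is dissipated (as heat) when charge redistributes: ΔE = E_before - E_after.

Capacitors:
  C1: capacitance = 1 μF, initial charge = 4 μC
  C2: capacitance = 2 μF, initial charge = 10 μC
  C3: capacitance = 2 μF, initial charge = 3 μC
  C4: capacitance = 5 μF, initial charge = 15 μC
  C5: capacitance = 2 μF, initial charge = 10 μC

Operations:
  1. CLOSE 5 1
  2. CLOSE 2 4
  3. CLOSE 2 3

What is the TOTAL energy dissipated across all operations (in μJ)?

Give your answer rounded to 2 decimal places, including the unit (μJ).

Answer: 5.34 μJ

Derivation:
Initial: C1(1μF, Q=4μC, V=4.00V), C2(2μF, Q=10μC, V=5.00V), C3(2μF, Q=3μC, V=1.50V), C4(5μF, Q=15μC, V=3.00V), C5(2μF, Q=10μC, V=5.00V)
Op 1: CLOSE 5-1: Q_total=14.00, C_total=3.00, V=4.67; Q5=9.33, Q1=4.67; dissipated=0.333
Op 2: CLOSE 2-4: Q_total=25.00, C_total=7.00, V=3.57; Q2=7.14, Q4=17.86; dissipated=2.857
Op 3: CLOSE 2-3: Q_total=10.14, C_total=4.00, V=2.54; Q2=5.07, Q3=5.07; dissipated=2.145
Total dissipated: 5.336 μJ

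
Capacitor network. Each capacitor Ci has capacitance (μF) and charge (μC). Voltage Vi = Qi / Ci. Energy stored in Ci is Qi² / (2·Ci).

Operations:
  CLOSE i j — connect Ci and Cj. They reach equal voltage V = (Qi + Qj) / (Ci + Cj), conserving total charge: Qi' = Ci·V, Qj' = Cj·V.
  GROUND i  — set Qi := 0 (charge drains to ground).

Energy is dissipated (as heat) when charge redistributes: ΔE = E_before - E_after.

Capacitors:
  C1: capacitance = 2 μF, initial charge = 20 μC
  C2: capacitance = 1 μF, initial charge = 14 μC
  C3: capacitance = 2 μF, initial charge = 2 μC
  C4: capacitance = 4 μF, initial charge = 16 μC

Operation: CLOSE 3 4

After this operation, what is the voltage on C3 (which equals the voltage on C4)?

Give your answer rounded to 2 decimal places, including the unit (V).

Answer: 3.00 V

Derivation:
Initial: C1(2μF, Q=20μC, V=10.00V), C2(1μF, Q=14μC, V=14.00V), C3(2μF, Q=2μC, V=1.00V), C4(4μF, Q=16μC, V=4.00V)
Op 1: CLOSE 3-4: Q_total=18.00, C_total=6.00, V=3.00; Q3=6.00, Q4=12.00; dissipated=6.000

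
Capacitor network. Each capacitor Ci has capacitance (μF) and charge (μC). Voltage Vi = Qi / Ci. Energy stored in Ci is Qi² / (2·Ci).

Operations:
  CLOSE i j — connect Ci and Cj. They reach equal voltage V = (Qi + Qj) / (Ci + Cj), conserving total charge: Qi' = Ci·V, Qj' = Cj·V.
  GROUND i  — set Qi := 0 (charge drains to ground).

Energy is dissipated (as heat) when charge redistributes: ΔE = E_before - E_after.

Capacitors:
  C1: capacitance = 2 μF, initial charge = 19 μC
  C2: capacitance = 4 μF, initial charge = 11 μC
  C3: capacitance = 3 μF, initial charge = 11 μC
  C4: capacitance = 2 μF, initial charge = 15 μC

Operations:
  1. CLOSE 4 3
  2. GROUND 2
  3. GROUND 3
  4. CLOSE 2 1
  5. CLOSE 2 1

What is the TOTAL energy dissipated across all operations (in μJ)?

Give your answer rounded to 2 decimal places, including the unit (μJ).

Initial: C1(2μF, Q=19μC, V=9.50V), C2(4μF, Q=11μC, V=2.75V), C3(3μF, Q=11μC, V=3.67V), C4(2μF, Q=15μC, V=7.50V)
Op 1: CLOSE 4-3: Q_total=26.00, C_total=5.00, V=5.20; Q4=10.40, Q3=15.60; dissipated=8.817
Op 2: GROUND 2: Q2=0; energy lost=15.125
Op 3: GROUND 3: Q3=0; energy lost=40.560
Op 4: CLOSE 2-1: Q_total=19.00, C_total=6.00, V=3.17; Q2=12.67, Q1=6.33; dissipated=60.167
Op 5: CLOSE 2-1: Q_total=19.00, C_total=6.00, V=3.17; Q2=12.67, Q1=6.33; dissipated=0.000
Total dissipated: 124.668 μJ

Answer: 124.67 μJ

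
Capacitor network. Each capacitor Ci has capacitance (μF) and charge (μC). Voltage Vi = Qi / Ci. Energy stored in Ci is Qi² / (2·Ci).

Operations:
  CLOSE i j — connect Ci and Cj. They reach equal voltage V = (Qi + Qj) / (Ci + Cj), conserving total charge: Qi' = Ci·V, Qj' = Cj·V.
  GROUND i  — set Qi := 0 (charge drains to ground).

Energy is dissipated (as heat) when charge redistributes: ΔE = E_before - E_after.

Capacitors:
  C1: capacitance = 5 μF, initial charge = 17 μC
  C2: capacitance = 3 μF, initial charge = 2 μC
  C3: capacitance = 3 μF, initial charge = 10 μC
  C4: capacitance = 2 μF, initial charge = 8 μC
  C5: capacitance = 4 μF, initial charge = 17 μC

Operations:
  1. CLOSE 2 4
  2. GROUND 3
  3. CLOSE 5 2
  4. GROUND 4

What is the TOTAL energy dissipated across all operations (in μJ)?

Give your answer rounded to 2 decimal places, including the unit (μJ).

Answer: 31.67 μJ

Derivation:
Initial: C1(5μF, Q=17μC, V=3.40V), C2(3μF, Q=2μC, V=0.67V), C3(3μF, Q=10μC, V=3.33V), C4(2μF, Q=8μC, V=4.00V), C5(4μF, Q=17μC, V=4.25V)
Op 1: CLOSE 2-4: Q_total=10.00, C_total=5.00, V=2.00; Q2=6.00, Q4=4.00; dissipated=6.667
Op 2: GROUND 3: Q3=0; energy lost=16.667
Op 3: CLOSE 5-2: Q_total=23.00, C_total=7.00, V=3.29; Q5=13.14, Q2=9.86; dissipated=4.339
Op 4: GROUND 4: Q4=0; energy lost=4.000
Total dissipated: 31.673 μJ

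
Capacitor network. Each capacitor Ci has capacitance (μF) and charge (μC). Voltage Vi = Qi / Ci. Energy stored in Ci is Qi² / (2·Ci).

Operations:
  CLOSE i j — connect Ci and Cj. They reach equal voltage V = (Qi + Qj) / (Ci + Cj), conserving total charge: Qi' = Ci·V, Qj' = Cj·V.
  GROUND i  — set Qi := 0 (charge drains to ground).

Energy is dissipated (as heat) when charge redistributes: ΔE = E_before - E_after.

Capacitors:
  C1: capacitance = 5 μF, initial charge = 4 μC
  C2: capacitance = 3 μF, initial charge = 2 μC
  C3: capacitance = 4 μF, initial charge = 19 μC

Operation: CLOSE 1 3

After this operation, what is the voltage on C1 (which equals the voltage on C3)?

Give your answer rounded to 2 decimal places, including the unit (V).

Initial: C1(5μF, Q=4μC, V=0.80V), C2(3μF, Q=2μC, V=0.67V), C3(4μF, Q=19μC, V=4.75V)
Op 1: CLOSE 1-3: Q_total=23.00, C_total=9.00, V=2.56; Q1=12.78, Q3=10.22; dissipated=17.336

Answer: 2.56 V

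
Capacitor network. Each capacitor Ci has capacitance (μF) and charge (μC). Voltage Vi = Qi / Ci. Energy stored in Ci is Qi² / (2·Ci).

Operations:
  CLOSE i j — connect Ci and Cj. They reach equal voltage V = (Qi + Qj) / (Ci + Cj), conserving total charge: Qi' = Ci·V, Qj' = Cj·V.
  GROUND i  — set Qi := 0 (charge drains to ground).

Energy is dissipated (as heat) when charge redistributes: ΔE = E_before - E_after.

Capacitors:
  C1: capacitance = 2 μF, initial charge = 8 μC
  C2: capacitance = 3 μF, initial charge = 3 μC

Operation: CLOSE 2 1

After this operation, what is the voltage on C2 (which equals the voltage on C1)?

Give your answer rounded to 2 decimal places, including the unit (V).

Answer: 2.20 V

Derivation:
Initial: C1(2μF, Q=8μC, V=4.00V), C2(3μF, Q=3μC, V=1.00V)
Op 1: CLOSE 2-1: Q_total=11.00, C_total=5.00, V=2.20; Q2=6.60, Q1=4.40; dissipated=5.400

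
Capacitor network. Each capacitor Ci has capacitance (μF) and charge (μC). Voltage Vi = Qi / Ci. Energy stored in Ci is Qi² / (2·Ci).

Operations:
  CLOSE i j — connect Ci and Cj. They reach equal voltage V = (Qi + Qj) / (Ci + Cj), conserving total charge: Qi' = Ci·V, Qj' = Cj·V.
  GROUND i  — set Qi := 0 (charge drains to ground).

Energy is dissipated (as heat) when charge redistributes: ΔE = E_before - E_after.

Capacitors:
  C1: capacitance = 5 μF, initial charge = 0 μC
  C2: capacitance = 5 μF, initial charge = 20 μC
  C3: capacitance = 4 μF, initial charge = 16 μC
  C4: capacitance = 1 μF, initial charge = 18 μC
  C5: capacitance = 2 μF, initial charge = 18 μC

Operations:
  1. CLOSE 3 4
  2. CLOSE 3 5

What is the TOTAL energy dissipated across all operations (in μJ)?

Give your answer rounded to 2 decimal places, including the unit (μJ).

Initial: C1(5μF, Q=0μC, V=0.00V), C2(5μF, Q=20μC, V=4.00V), C3(4μF, Q=16μC, V=4.00V), C4(1μF, Q=18μC, V=18.00V), C5(2μF, Q=18μC, V=9.00V)
Op 1: CLOSE 3-4: Q_total=34.00, C_total=5.00, V=6.80; Q3=27.20, Q4=6.80; dissipated=78.400
Op 2: CLOSE 3-5: Q_total=45.20, C_total=6.00, V=7.53; Q3=30.13, Q5=15.07; dissipated=3.227
Total dissipated: 81.627 μJ

Answer: 81.63 μJ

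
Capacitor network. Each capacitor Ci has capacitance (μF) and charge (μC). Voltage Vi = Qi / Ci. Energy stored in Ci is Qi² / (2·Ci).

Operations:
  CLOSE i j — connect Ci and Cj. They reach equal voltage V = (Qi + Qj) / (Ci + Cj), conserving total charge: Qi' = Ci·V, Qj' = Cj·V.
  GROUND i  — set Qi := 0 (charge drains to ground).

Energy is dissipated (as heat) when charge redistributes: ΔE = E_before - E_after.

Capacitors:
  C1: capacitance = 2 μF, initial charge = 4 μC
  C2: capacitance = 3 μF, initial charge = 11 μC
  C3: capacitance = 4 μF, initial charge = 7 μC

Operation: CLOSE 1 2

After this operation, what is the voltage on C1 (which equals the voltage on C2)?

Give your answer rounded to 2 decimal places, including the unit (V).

Answer: 3.00 V

Derivation:
Initial: C1(2μF, Q=4μC, V=2.00V), C2(3μF, Q=11μC, V=3.67V), C3(4μF, Q=7μC, V=1.75V)
Op 1: CLOSE 1-2: Q_total=15.00, C_total=5.00, V=3.00; Q1=6.00, Q2=9.00; dissipated=1.667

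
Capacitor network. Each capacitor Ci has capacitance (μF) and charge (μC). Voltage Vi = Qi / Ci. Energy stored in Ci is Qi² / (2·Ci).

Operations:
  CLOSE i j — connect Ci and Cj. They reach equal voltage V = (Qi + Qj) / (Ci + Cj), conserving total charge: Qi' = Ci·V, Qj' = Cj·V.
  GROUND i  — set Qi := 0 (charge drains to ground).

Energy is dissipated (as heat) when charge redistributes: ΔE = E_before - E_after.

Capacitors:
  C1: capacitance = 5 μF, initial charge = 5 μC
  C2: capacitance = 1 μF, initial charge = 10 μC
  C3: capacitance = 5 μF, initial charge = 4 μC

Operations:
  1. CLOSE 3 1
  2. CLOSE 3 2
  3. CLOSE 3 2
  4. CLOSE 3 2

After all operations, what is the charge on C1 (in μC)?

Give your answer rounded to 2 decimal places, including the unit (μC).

Answer: 4.50 μC

Derivation:
Initial: C1(5μF, Q=5μC, V=1.00V), C2(1μF, Q=10μC, V=10.00V), C3(5μF, Q=4μC, V=0.80V)
Op 1: CLOSE 3-1: Q_total=9.00, C_total=10.00, V=0.90; Q3=4.50, Q1=4.50; dissipated=0.050
Op 2: CLOSE 3-2: Q_total=14.50, C_total=6.00, V=2.42; Q3=12.08, Q2=2.42; dissipated=34.504
Op 3: CLOSE 3-2: Q_total=14.50, C_total=6.00, V=2.42; Q3=12.08, Q2=2.42; dissipated=0.000
Op 4: CLOSE 3-2: Q_total=14.50, C_total=6.00, V=2.42; Q3=12.08, Q2=2.42; dissipated=0.000
Final charges: Q1=4.50, Q2=2.42, Q3=12.08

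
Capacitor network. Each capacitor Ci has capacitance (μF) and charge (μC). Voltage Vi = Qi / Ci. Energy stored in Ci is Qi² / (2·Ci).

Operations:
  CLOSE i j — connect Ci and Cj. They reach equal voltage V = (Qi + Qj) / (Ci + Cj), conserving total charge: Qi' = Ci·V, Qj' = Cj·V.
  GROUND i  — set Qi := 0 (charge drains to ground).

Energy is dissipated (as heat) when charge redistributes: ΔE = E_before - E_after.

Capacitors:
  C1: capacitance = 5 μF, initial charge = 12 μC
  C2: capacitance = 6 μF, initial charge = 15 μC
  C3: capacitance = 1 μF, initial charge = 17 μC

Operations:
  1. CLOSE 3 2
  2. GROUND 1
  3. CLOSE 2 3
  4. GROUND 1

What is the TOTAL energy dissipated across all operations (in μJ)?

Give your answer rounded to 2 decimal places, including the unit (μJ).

Initial: C1(5μF, Q=12μC, V=2.40V), C2(6μF, Q=15μC, V=2.50V), C3(1μF, Q=17μC, V=17.00V)
Op 1: CLOSE 3-2: Q_total=32.00, C_total=7.00, V=4.57; Q3=4.57, Q2=27.43; dissipated=90.107
Op 2: GROUND 1: Q1=0; energy lost=14.400
Op 3: CLOSE 2-3: Q_total=32.00, C_total=7.00, V=4.57; Q2=27.43, Q3=4.57; dissipated=0.000
Op 4: GROUND 1: Q1=0; energy lost=0.000
Total dissipated: 104.507 μJ

Answer: 104.51 μJ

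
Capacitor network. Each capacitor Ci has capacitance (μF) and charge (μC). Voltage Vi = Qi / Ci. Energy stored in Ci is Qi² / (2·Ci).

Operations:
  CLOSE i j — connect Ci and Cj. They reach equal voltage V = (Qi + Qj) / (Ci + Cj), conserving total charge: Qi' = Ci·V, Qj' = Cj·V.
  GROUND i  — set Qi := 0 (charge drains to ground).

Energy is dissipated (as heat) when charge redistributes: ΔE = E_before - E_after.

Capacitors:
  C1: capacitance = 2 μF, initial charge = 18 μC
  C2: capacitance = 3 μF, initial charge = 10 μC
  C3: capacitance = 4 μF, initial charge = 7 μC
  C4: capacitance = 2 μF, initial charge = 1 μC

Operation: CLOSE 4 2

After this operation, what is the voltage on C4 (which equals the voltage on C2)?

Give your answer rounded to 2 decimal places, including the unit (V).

Answer: 2.20 V

Derivation:
Initial: C1(2μF, Q=18μC, V=9.00V), C2(3μF, Q=10μC, V=3.33V), C3(4μF, Q=7μC, V=1.75V), C4(2μF, Q=1μC, V=0.50V)
Op 1: CLOSE 4-2: Q_total=11.00, C_total=5.00, V=2.20; Q4=4.40, Q2=6.60; dissipated=4.817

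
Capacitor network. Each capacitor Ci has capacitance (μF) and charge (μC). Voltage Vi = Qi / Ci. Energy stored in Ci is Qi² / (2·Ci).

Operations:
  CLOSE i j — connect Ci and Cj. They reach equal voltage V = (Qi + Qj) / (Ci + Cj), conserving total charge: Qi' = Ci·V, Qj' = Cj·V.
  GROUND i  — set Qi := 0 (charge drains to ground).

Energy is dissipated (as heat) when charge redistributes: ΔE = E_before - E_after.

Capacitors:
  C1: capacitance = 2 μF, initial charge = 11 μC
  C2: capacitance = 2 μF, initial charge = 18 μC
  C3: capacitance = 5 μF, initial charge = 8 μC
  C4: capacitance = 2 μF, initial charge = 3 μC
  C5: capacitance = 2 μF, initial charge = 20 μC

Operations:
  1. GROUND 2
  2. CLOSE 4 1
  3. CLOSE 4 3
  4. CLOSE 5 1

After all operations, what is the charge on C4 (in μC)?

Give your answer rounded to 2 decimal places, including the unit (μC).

Initial: C1(2μF, Q=11μC, V=5.50V), C2(2μF, Q=18μC, V=9.00V), C3(5μF, Q=8μC, V=1.60V), C4(2μF, Q=3μC, V=1.50V), C5(2μF, Q=20μC, V=10.00V)
Op 1: GROUND 2: Q2=0; energy lost=81.000
Op 2: CLOSE 4-1: Q_total=14.00, C_total=4.00, V=3.50; Q4=7.00, Q1=7.00; dissipated=8.000
Op 3: CLOSE 4-3: Q_total=15.00, C_total=7.00, V=2.14; Q4=4.29, Q3=10.71; dissipated=2.579
Op 4: CLOSE 5-1: Q_total=27.00, C_total=4.00, V=6.75; Q5=13.50, Q1=13.50; dissipated=21.125
Final charges: Q1=13.50, Q2=0.00, Q3=10.71, Q4=4.29, Q5=13.50

Answer: 4.29 μC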